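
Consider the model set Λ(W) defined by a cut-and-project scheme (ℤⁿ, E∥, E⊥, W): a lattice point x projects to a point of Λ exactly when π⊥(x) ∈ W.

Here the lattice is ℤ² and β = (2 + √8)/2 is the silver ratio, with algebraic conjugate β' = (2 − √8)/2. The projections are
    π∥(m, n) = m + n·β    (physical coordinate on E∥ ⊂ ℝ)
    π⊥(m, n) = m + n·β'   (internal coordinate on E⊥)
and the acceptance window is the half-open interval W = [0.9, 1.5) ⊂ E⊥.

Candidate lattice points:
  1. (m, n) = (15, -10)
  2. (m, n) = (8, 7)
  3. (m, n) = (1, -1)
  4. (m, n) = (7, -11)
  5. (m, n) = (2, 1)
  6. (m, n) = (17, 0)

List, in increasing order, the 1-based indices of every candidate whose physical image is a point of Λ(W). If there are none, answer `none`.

3

Numerically β ≈ 2.414214 and β' = −1/β ≈ -0.414214.
[1] lift (15,-10): star map gives 19.142136; window check 0.9 ≤ 19.142136 < 1.5 is false → out
[2] lift (8,7): star map gives 5.100505; window check 0.9 ≤ 5.100505 < 1.5 is false → out
[3] lift (1,-1): star map gives 1.414214; window check 0.9 ≤ 1.414214 < 1.5 is true → IN Λ
[4] lift (7,-11): star map gives 11.556349; window check 0.9 ≤ 11.556349 < 1.5 is false → out
[5] lift (2,1): star map gives 1.585786; window check 0.9 ≤ 1.585786 < 1.5 is false → out
[6] lift (17,0): star map gives 17.000000; window check 0.9 ≤ 17.000000 < 1.5 is false → out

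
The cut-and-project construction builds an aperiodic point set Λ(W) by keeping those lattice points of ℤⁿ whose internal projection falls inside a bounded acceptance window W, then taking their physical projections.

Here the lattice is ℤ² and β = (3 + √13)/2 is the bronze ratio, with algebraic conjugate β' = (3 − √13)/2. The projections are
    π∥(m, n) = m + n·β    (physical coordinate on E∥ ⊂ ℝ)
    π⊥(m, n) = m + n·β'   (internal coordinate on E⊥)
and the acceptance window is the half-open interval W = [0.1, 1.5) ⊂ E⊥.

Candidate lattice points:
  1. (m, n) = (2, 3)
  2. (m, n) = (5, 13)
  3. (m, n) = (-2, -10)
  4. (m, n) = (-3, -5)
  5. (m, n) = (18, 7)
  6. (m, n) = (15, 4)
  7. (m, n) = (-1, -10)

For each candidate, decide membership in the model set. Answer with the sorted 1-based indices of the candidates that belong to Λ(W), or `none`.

Compute β' = (3−√13)/2 = -0.3028, so π⊥(m,n) = m -0.3028·n.
candidate 1: (m,n)=(2,3) → π∥ = 2+3·β ≈ 11.9083, π⊥ = 2+3·β' ≈ 1.0917 ∈ [0.1, 1.5) ⇒ IN Λ
candidate 2: (m,n)=(5,13) → π∥ = 5+13·β ≈ 47.9361, π⊥ = 5+13·β' ≈ 1.0639 ∈ [0.1, 1.5) ⇒ IN Λ
candidate 3: (m,n)=(-2,-10) → π∥ = -2-10·β ≈ -35.0278, π⊥ = -2-10·β' ≈ 1.0278 ∈ [0.1, 1.5) ⇒ IN Λ
candidate 4: (m,n)=(-3,-5) → π∥ = -3-5·β ≈ -19.5139, π⊥ = -3-5·β' ≈ -1.4861 ∉ [0.1, 1.5) ⇒ out
candidate 5: (m,n)=(18,7) → π∥ = 18+7·β ≈ 41.1194, π⊥ = 18+7·β' ≈ 15.8806 ∉ [0.1, 1.5) ⇒ out
candidate 6: (m,n)=(15,4) → π∥ = 15+4·β ≈ 28.2111, π⊥ = 15+4·β' ≈ 13.7889 ∉ [0.1, 1.5) ⇒ out
candidate 7: (m,n)=(-1,-10) → π∥ = -1-10·β ≈ -34.0278, π⊥ = -1-10·β' ≈ 2.0278 ∉ [0.1, 1.5) ⇒ out

1, 2, 3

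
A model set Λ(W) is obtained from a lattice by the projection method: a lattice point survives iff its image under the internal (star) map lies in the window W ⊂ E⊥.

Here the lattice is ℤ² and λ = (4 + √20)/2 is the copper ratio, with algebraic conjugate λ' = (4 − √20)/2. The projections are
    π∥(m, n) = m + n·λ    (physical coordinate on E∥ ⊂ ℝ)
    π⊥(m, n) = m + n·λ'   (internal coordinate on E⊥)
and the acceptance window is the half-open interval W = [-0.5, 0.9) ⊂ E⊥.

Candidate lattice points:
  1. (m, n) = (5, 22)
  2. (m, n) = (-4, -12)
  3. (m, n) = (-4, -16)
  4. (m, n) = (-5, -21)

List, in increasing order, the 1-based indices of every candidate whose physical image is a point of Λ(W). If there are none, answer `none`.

λ' = (4−√20)/2 ≈ -0.2361.
[1] lift (5,22): star map gives -0.1935; window check -0.5 ≤ -0.1935 < 0.9 is true → IN Λ
[2] lift (-4,-12): star map gives -1.1672; window check -0.5 ≤ -1.1672 < 0.9 is false → out
[3] lift (-4,-16): star map gives -0.2229; window check -0.5 ≤ -0.2229 < 0.9 is true → IN Λ
[4] lift (-5,-21): star map gives -0.0426; window check -0.5 ≤ -0.0426 < 0.9 is true → IN Λ

1, 3, 4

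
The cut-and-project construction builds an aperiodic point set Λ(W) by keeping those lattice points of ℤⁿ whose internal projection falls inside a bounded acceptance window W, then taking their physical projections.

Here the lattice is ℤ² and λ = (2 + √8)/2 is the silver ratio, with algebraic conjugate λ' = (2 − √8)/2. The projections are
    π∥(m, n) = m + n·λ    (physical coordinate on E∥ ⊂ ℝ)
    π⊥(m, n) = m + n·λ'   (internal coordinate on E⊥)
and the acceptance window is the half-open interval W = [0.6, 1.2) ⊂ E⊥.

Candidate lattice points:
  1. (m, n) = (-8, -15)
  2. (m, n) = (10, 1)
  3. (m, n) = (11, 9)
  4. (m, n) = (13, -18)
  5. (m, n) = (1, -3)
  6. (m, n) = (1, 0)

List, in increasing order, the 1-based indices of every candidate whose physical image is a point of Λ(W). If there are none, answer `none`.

λ' = (2−√8)/2 ≈ -0.4142.
#1 (-8,-15): internal coord -8 + (-15)·λ' = -1.7868; -1.7868 ∉ [0.6, 1.2) → out
#2 (10,1): internal coord 10 + (1)·λ' = +9.5858; +9.5858 ∉ [0.6, 1.2) → out
#3 (11,9): internal coord 11 + (9)·λ' = +7.2721; +7.2721 ∉ [0.6, 1.2) → out
#4 (13,-18): internal coord 13 + (-18)·λ' = +20.4558; +20.4558 ∉ [0.6, 1.2) → out
#5 (1,-3): internal coord 1 + (-3)·λ' = +2.2426; +2.2426 ∉ [0.6, 1.2) → out
#6 (1,0): internal coord 1 + (0)·λ' = +1.0000; +1.0000 ∈ [0.6, 1.2) → IN Λ

6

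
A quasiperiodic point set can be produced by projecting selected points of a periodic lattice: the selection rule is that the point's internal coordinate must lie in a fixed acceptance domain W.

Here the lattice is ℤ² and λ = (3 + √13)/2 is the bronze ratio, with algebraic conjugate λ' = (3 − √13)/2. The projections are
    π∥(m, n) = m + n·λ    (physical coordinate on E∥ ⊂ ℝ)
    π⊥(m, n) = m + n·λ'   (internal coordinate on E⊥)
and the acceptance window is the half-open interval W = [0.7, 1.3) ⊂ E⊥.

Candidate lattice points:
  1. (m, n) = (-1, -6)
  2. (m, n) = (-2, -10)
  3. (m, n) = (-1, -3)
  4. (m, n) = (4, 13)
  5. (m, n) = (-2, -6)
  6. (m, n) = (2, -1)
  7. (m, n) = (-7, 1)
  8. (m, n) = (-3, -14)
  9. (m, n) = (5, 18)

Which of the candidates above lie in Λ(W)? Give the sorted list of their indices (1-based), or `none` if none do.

Compute λ' = (3−√13)/2 = -0.302776, so π⊥(m,n) = m -0.302776·n.
candidate 1: (m,n)=(-1,-6) → π∥ = -1-6·λ ≈ -20.816654, π⊥ = -1-6·λ' ≈ 0.816654 ∈ [0.7, 1.3) ⇒ IN Λ
candidate 2: (m,n)=(-2,-10) → π∥ = -2-10·λ ≈ -35.027756, π⊥ = -2-10·λ' ≈ 1.027756 ∈ [0.7, 1.3) ⇒ IN Λ
candidate 3: (m,n)=(-1,-3) → π∥ = -1-3·λ ≈ -10.908327, π⊥ = -1-3·λ' ≈ -0.091673 ∉ [0.7, 1.3) ⇒ out
candidate 4: (m,n)=(4,13) → π∥ = 4+13·λ ≈ 46.936083, π⊥ = 4+13·λ' ≈ 0.063917 ∉ [0.7, 1.3) ⇒ out
candidate 5: (m,n)=(-2,-6) → π∥ = -2-6·λ ≈ -21.816654, π⊥ = -2-6·λ' ≈ -0.183346 ∉ [0.7, 1.3) ⇒ out
candidate 6: (m,n)=(2,-1) → π∥ = 2-1·λ ≈ -1.302776, π⊥ = 2-1·λ' ≈ 2.302776 ∉ [0.7, 1.3) ⇒ out
candidate 7: (m,n)=(-7,1) → π∥ = -7+1·λ ≈ -3.697224, π⊥ = -7+1·λ' ≈ -7.302776 ∉ [0.7, 1.3) ⇒ out
candidate 8: (m,n)=(-3,-14) → π∥ = -3-14·λ ≈ -49.238859, π⊥ = -3-14·λ' ≈ 1.238859 ∈ [0.7, 1.3) ⇒ IN Λ
candidate 9: (m,n)=(5,18) → π∥ = 5+18·λ ≈ 64.449961, π⊥ = 5+18·λ' ≈ -0.449961 ∉ [0.7, 1.3) ⇒ out

1, 2, 8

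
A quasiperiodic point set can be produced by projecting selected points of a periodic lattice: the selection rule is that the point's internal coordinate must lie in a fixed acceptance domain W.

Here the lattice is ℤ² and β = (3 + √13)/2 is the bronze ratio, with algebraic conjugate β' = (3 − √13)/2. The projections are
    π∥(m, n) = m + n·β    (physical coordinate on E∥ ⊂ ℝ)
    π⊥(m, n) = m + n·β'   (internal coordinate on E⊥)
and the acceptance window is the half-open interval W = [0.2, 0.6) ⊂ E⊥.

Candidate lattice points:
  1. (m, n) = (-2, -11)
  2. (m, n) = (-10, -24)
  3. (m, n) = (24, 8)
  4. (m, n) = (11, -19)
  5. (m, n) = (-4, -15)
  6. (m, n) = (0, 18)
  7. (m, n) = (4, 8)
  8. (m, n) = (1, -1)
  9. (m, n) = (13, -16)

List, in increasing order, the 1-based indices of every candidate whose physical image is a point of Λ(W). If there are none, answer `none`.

5

β' = (3−√13)/2 ≈ -0.3028.
candidate 1: (m,n)=(-2,-11) → π∥ = -2-11·β ≈ -38.3305, π⊥ = -2-11·β' ≈ 1.3305 ∉ [0.2, 0.6) ⇒ out
candidate 2: (m,n)=(-10,-24) → π∥ = -10-24·β ≈ -89.2666, π⊥ = -10-24·β' ≈ -2.7334 ∉ [0.2, 0.6) ⇒ out
candidate 3: (m,n)=(24,8) → π∥ = 24+8·β ≈ 50.4222, π⊥ = 24+8·β' ≈ 21.5778 ∉ [0.2, 0.6) ⇒ out
candidate 4: (m,n)=(11,-19) → π∥ = 11-19·β ≈ -51.7527, π⊥ = 11-19·β' ≈ 16.7527 ∉ [0.2, 0.6) ⇒ out
candidate 5: (m,n)=(-4,-15) → π∥ = -4-15·β ≈ -53.5416, π⊥ = -4-15·β' ≈ 0.5416 ∈ [0.2, 0.6) ⇒ IN Λ
candidate 6: (m,n)=(0,18) → π∥ = 0+18·β ≈ 59.4500, π⊥ = 0+18·β' ≈ -5.4500 ∉ [0.2, 0.6) ⇒ out
candidate 7: (m,n)=(4,8) → π∥ = 4+8·β ≈ 30.4222, π⊥ = 4+8·β' ≈ 1.5778 ∉ [0.2, 0.6) ⇒ out
candidate 8: (m,n)=(1,-1) → π∥ = 1-1·β ≈ -2.3028, π⊥ = 1-1·β' ≈ 1.3028 ∉ [0.2, 0.6) ⇒ out
candidate 9: (m,n)=(13,-16) → π∥ = 13-16·β ≈ -39.8444, π⊥ = 13-16·β' ≈ 17.8444 ∉ [0.2, 0.6) ⇒ out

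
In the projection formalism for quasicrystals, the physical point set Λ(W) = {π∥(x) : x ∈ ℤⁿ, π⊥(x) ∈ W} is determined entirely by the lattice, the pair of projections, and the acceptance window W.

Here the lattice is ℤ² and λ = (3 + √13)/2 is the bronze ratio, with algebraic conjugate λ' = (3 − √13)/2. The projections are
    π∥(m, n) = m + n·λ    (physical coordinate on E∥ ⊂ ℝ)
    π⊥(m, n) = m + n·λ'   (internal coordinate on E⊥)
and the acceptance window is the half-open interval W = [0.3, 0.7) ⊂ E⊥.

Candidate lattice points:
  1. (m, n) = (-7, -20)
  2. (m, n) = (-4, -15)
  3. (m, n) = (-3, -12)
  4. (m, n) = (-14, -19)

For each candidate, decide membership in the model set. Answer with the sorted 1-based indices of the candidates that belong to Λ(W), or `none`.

Compute λ' = (3−√13)/2 = -0.30278, so π⊥(m,n) = m -0.30278·n.
candidate 1: (m,n)=(-7,-20) → π∥ = -7-20·λ ≈ -73.05551, π⊥ = -7-20·λ' ≈ -0.94449 ∉ [0.3, 0.7) ⇒ out
candidate 2: (m,n)=(-4,-15) → π∥ = -4-15·λ ≈ -53.54163, π⊥ = -4-15·λ' ≈ 0.54163 ∈ [0.3, 0.7) ⇒ IN Λ
candidate 3: (m,n)=(-3,-12) → π∥ = -3-12·λ ≈ -42.63331, π⊥ = -3-12·λ' ≈ 0.63331 ∈ [0.3, 0.7) ⇒ IN Λ
candidate 4: (m,n)=(-14,-19) → π∥ = -14-19·λ ≈ -76.75274, π⊥ = -14-19·λ' ≈ -8.24726 ∉ [0.3, 0.7) ⇒ out

2, 3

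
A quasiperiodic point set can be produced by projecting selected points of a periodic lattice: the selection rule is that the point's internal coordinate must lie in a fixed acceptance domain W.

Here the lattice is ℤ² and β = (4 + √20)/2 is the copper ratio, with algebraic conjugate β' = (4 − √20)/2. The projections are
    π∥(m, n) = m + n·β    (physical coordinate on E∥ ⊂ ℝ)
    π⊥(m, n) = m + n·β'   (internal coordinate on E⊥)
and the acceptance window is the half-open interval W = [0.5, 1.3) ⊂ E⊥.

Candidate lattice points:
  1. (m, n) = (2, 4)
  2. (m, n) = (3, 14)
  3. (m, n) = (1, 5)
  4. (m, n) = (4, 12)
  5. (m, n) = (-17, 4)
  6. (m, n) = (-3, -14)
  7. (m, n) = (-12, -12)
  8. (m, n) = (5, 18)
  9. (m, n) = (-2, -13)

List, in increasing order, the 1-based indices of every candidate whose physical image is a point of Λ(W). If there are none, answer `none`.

Numerically β ≈ 4.23607 and β' = −1/β ≈ -0.23607.
[1] lift (2,4): star map gives 1.05573; window check 0.5 ≤ 1.05573 < 1.3 is true → IN Λ
[2] lift (3,14): star map gives -0.30495; window check 0.5 ≤ -0.30495 < 1.3 is false → out
[3] lift (1,5): star map gives -0.18034; window check 0.5 ≤ -0.18034 < 1.3 is false → out
[4] lift (4,12): star map gives 1.16718; window check 0.5 ≤ 1.16718 < 1.3 is true → IN Λ
[5] lift (-17,4): star map gives -17.94427; window check 0.5 ≤ -17.94427 < 1.3 is false → out
[6] lift (-3,-14): star map gives 0.30495; window check 0.5 ≤ 0.30495 < 1.3 is false → out
[7] lift (-12,-12): star map gives -9.16718; window check 0.5 ≤ -9.16718 < 1.3 is false → out
[8] lift (5,18): star map gives 0.75078; window check 0.5 ≤ 0.75078 < 1.3 is true → IN Λ
[9] lift (-2,-13): star map gives 1.06888; window check 0.5 ≤ 1.06888 < 1.3 is true → IN Λ

1, 4, 8, 9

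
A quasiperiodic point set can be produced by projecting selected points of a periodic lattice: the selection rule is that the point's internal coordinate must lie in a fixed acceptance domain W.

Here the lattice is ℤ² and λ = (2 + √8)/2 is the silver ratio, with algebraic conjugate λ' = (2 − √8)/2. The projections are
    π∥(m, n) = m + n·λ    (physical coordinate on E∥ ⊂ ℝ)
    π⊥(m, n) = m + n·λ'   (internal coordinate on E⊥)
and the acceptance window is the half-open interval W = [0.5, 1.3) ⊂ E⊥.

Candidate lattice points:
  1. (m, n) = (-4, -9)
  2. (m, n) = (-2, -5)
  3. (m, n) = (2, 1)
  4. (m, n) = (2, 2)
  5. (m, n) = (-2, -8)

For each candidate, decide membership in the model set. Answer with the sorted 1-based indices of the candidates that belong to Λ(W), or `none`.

Compute λ' = (2−√8)/2 = -0.4142, so π⊥(m,n) = m -0.4142·n.
[1] lift (-4,-9): star map gives -0.2721; window check 0.5 ≤ -0.2721 < 1.3 is false → out
[2] lift (-2,-5): star map gives 0.0711; window check 0.5 ≤ 0.0711 < 1.3 is false → out
[3] lift (2,1): star map gives 1.5858; window check 0.5 ≤ 1.5858 < 1.3 is false → out
[4] lift (2,2): star map gives 1.1716; window check 0.5 ≤ 1.1716 < 1.3 is true → IN Λ
[5] lift (-2,-8): star map gives 1.3137; window check 0.5 ≤ 1.3137 < 1.3 is false → out

4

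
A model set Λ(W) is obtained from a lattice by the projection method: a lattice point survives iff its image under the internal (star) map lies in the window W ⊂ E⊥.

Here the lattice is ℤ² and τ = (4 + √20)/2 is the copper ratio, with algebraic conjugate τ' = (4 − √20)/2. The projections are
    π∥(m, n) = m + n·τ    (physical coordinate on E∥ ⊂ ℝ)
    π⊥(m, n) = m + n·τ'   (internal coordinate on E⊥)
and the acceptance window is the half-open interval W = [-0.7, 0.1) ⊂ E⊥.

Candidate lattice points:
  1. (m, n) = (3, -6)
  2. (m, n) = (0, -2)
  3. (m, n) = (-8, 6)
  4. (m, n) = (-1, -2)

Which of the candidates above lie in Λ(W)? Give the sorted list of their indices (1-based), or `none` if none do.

Numerically τ ≈ 4.23607 and τ' = −1/τ ≈ -0.23607.
candidate 1: (m,n)=(3,-6) → π∥ = 3-6·τ ≈ -22.41641, π⊥ = 3-6·τ' ≈ 4.41641 ∉ [-0.7, 0.1) ⇒ out
candidate 2: (m,n)=(0,-2) → π∥ = 0-2·τ ≈ -8.47214, π⊥ = 0-2·τ' ≈ 0.47214 ∉ [-0.7, 0.1) ⇒ out
candidate 3: (m,n)=(-8,6) → π∥ = -8+6·τ ≈ 17.41641, π⊥ = -8+6·τ' ≈ -9.41641 ∉ [-0.7, 0.1) ⇒ out
candidate 4: (m,n)=(-1,-2) → π∥ = -1-2·τ ≈ -9.47214, π⊥ = -1-2·τ' ≈ -0.52786 ∈ [-0.7, 0.1) ⇒ IN Λ

4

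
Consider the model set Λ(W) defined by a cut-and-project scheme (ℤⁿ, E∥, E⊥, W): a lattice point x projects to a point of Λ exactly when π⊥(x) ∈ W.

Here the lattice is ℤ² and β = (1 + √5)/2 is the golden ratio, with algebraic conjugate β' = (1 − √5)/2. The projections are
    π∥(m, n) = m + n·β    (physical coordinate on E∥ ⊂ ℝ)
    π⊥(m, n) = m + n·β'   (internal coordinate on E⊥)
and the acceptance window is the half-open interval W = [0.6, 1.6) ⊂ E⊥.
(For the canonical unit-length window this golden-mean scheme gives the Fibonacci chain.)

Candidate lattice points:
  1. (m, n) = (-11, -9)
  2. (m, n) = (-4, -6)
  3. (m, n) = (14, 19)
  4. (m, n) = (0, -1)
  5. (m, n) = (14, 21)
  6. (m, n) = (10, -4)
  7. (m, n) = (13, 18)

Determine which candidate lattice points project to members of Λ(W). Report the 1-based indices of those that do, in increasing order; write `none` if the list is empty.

4, 5

Compute β' = (1−√5)/2 = -0.618034, so π⊥(m,n) = m -0.618034·n.
#1 (-11,-9): internal coord -11 + (-9)·β' = -5.437694; -5.437694 ∉ [0.6, 1.6) → out
#2 (-4,-6): internal coord -4 + (-6)·β' = -0.291796; -0.291796 ∉ [0.6, 1.6) → out
#3 (14,19): internal coord 14 + (19)·β' = +2.257354; +2.257354 ∉ [0.6, 1.6) → out
#4 (0,-1): internal coord 0 + (-1)·β' = +0.618034; +0.618034 ∈ [0.6, 1.6) → IN Λ
#5 (14,21): internal coord 14 + (21)·β' = +1.021286; +1.021286 ∈ [0.6, 1.6) → IN Λ
#6 (10,-4): internal coord 10 + (-4)·β' = +12.472136; +12.472136 ∉ [0.6, 1.6) → out
#7 (13,18): internal coord 13 + (18)·β' = +1.875388; +1.875388 ∉ [0.6, 1.6) → out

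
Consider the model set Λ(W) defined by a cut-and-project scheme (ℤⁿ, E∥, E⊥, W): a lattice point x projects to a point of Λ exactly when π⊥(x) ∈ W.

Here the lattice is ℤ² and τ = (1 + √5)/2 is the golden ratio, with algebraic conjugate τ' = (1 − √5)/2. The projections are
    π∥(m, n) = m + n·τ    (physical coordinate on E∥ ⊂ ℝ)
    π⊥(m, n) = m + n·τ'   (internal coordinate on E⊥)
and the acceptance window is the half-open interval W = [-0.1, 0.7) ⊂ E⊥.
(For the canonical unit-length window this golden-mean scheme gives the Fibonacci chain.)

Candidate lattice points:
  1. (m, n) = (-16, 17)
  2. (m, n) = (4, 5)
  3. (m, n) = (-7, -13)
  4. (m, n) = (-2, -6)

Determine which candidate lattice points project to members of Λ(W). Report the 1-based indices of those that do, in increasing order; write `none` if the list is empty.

none

τ' = (1−√5)/2 ≈ -0.6180.
#1 (-16,17): internal coord -16 + (17)·τ' = -26.5066; -26.5066 ∉ [-0.1, 0.7) → out
#2 (4,5): internal coord 4 + (5)·τ' = +0.9098; +0.9098 ∉ [-0.1, 0.7) → out
#3 (-7,-13): internal coord -7 + (-13)·τ' = +1.0344; +1.0344 ∉ [-0.1, 0.7) → out
#4 (-2,-6): internal coord -2 + (-6)·τ' = +1.7082; +1.7082 ∉ [-0.1, 0.7) → out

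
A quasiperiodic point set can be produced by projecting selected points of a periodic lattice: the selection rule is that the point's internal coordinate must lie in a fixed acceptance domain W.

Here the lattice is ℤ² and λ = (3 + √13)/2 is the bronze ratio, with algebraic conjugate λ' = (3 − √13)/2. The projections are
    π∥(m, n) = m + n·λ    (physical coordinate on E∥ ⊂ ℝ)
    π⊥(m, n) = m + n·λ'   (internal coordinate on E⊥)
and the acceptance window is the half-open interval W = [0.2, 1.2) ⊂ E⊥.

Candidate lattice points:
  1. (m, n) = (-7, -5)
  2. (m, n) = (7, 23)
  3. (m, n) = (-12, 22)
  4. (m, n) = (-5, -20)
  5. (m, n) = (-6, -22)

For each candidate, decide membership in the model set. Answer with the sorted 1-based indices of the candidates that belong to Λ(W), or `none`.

4, 5

Numerically λ ≈ 3.30278 and λ' = −1/λ ≈ -0.30278.
candidate 1: (m,n)=(-7,-5) → π∥ = -7-5·λ ≈ -23.51388, π⊥ = -7-5·λ' ≈ -5.48612 ∉ [0.2, 1.2) ⇒ out
candidate 2: (m,n)=(7,23) → π∥ = 7+23·λ ≈ 82.96384, π⊥ = 7+23·λ' ≈ 0.03616 ∉ [0.2, 1.2) ⇒ out
candidate 3: (m,n)=(-12,22) → π∥ = -12+22·λ ≈ 60.66106, π⊥ = -12+22·λ' ≈ -18.66106 ∉ [0.2, 1.2) ⇒ out
candidate 4: (m,n)=(-5,-20) → π∥ = -5-20·λ ≈ -71.05551, π⊥ = -5-20·λ' ≈ 1.05551 ∈ [0.2, 1.2) ⇒ IN Λ
candidate 5: (m,n)=(-6,-22) → π∥ = -6-22·λ ≈ -78.66106, π⊥ = -6-22·λ' ≈ 0.66106 ∈ [0.2, 1.2) ⇒ IN Λ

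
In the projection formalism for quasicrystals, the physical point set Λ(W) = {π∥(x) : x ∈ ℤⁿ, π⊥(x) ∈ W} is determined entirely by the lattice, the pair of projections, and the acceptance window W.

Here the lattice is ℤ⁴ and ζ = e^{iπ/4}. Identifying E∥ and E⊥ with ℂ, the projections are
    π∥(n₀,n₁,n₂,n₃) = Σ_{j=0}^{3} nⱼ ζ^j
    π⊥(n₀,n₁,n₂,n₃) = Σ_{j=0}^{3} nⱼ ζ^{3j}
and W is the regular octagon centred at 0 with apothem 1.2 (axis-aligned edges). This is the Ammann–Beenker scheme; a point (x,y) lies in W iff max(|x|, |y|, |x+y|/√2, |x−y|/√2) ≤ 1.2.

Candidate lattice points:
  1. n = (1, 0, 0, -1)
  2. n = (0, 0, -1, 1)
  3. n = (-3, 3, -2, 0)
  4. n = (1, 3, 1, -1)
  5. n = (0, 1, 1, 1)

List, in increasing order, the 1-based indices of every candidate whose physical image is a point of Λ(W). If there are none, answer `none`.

1, 5

Internal map: ζ^{3j} for j=0..3 gives (1,0), (−√2/2,√2/2), (0,−1), (√2/2,√2/2).
candidate 1: n = (1, 0, 0, -1) → π⊥ ≈ (+0.29289, -0.70711); max(|x|,|y|,|x±y|/√2) = 0.70711 ≤ 1.2 ⇒ ∈ W
candidate 2: n = (0, 0, -1, 1) → π⊥ ≈ (+0.70711, +1.70711); max(|x|,|y|,|x±y|/√2) = 1.70711 > 1.2 ⇒ ∉ W
candidate 3: n = (-3, 3, -2, 0) → π⊥ ≈ (-5.12132, +4.12132); max(|x|,|y|,|x±y|/√2) = 6.53553 > 1.2 ⇒ ∉ W
candidate 4: n = (1, 3, 1, -1) → π⊥ ≈ (-1.82843, +0.41421); max(|x|,|y|,|x±y|/√2) = 1.82843 > 1.2 ⇒ ∉ W
candidate 5: n = (0, 1, 1, 1) → π⊥ ≈ (+0.00000, +0.41421); max(|x|,|y|,|x±y|/√2) = 0.41421 ≤ 1.2 ⇒ ∈ W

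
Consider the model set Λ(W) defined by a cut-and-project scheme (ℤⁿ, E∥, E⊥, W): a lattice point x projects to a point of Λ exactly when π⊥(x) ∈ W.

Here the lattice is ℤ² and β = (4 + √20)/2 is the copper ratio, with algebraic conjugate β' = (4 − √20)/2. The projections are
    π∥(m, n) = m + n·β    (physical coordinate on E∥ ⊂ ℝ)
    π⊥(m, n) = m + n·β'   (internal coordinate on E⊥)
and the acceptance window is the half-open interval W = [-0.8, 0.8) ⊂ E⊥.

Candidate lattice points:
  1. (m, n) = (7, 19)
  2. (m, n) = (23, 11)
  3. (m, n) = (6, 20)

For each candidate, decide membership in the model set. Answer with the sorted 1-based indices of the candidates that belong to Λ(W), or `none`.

none

Numerically β ≈ 4.236068 and β' = −1/β ≈ -0.236068.
[1] lift (7,19): star map gives 2.514708; window check -0.8 ≤ 2.514708 < 0.8 is false → out
[2] lift (23,11): star map gives 20.403252; window check -0.8 ≤ 20.403252 < 0.8 is false → out
[3] lift (6,20): star map gives 1.278640; window check -0.8 ≤ 1.278640 < 0.8 is false → out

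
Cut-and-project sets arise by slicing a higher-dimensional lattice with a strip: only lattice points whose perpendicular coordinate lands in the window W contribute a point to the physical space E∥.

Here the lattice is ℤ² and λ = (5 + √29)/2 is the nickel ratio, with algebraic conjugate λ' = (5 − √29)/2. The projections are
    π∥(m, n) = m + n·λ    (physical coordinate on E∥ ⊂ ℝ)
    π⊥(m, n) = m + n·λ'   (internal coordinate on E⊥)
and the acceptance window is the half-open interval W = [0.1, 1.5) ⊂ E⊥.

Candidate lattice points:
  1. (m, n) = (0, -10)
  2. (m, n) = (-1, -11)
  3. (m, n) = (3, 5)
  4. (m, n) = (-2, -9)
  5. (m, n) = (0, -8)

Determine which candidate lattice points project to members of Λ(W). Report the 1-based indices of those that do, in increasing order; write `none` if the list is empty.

Numerically λ ≈ 5.19258 and λ' = −1/λ ≈ -0.19258.
#1 (0,-10): internal coord 0 + (-10)·λ' = +1.92582; +1.92582 ∉ [0.1, 1.5) → out
#2 (-1,-11): internal coord -1 + (-11)·λ' = +1.11841; +1.11841 ∈ [0.1, 1.5) → IN Λ
#3 (3,5): internal coord 3 + (5)·λ' = +2.03709; +2.03709 ∉ [0.1, 1.5) → out
#4 (-2,-9): internal coord -2 + (-9)·λ' = -0.26676; -0.26676 ∉ [0.1, 1.5) → out
#5 (0,-8): internal coord 0 + (-8)·λ' = +1.54066; +1.54066 ∉ [0.1, 1.5) → out

2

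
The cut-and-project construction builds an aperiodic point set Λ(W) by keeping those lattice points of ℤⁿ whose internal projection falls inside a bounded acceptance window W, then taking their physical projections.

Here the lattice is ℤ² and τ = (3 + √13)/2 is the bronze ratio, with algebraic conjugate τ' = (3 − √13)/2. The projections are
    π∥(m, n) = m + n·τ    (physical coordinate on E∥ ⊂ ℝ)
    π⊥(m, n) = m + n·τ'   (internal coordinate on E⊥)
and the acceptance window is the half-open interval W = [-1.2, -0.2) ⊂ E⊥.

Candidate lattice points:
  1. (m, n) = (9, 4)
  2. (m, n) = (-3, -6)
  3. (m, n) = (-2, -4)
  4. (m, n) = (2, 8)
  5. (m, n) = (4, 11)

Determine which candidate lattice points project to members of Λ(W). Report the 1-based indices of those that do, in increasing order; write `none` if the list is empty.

2, 3, 4

Compute τ' = (3−√13)/2 = -0.30278, so π⊥(m,n) = m -0.30278·n.
candidate 1: (m,n)=(9,4) → π∥ = 9+4·τ ≈ 22.21110, π⊥ = 9+4·τ' ≈ 7.78890 ∉ [-1.2, -0.2) ⇒ out
candidate 2: (m,n)=(-3,-6) → π∥ = -3-6·τ ≈ -22.81665, π⊥ = -3-6·τ' ≈ -1.18335 ∈ [-1.2, -0.2) ⇒ IN Λ
candidate 3: (m,n)=(-2,-4) → π∥ = -2-4·τ ≈ -15.21110, π⊥ = -2-4·τ' ≈ -0.78890 ∈ [-1.2, -0.2) ⇒ IN Λ
candidate 4: (m,n)=(2,8) → π∥ = 2+8·τ ≈ 28.42221, π⊥ = 2+8·τ' ≈ -0.42221 ∈ [-1.2, -0.2) ⇒ IN Λ
candidate 5: (m,n)=(4,11) → π∥ = 4+11·τ ≈ 40.33053, π⊥ = 4+11·τ' ≈ 0.66947 ∉ [-1.2, -0.2) ⇒ out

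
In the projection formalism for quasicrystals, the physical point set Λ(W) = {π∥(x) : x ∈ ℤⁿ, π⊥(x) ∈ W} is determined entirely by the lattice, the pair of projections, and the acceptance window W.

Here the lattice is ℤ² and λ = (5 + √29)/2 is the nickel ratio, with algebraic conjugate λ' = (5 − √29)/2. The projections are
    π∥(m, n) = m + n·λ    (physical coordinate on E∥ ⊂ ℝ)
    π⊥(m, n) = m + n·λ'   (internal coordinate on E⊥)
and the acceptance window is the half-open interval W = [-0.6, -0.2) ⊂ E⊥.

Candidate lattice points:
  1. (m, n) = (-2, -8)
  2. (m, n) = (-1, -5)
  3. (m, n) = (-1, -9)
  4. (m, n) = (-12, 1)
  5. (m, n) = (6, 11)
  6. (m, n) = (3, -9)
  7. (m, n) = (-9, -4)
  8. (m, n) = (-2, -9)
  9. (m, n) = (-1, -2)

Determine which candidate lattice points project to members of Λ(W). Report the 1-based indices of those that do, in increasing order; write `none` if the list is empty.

Compute λ' = (5−√29)/2 = -0.192582, so π⊥(m,n) = m -0.192582·n.
#1 (-2,-8): internal coord -2 + (-8)·λ' = -0.459341; -0.459341 ∈ [-0.6, -0.2) → IN Λ
#2 (-1,-5): internal coord -1 + (-5)·λ' = -0.037088; -0.037088 ∉ [-0.6, -0.2) → out
#3 (-1,-9): internal coord -1 + (-9)·λ' = +0.733242; +0.733242 ∉ [-0.6, -0.2) → out
#4 (-12,1): internal coord -12 + (1)·λ' = -12.192582; -12.192582 ∉ [-0.6, -0.2) → out
#5 (6,11): internal coord 6 + (11)·λ' = +3.881594; +3.881594 ∉ [-0.6, -0.2) → out
#6 (3,-9): internal coord 3 + (-9)·λ' = +4.733242; +4.733242 ∉ [-0.6, -0.2) → out
#7 (-9,-4): internal coord -9 + (-4)·λ' = -8.229670; -8.229670 ∉ [-0.6, -0.2) → out
#8 (-2,-9): internal coord -2 + (-9)·λ' = -0.266758; -0.266758 ∈ [-0.6, -0.2) → IN Λ
#9 (-1,-2): internal coord -1 + (-2)·λ' = -0.614835; -0.614835 ∉ [-0.6, -0.2) → out

1, 8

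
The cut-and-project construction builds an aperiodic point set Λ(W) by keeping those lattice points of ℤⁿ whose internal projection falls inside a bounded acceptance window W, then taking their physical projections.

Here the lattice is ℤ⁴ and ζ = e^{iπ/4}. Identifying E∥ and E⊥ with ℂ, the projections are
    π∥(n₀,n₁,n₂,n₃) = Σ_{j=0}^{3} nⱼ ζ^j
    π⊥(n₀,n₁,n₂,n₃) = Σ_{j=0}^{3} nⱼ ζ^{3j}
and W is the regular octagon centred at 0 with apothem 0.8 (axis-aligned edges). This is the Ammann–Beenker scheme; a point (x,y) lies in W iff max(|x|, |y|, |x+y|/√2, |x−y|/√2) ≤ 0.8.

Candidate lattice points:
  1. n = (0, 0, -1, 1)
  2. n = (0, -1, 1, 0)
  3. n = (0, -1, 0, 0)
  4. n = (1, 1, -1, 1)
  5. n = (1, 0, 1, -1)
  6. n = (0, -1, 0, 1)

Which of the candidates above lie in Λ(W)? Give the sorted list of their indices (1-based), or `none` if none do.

none

Internal map: ζ^{3j} for j=0..3 gives (1,0), (−√2/2,√2/2), (0,−1), (√2/2,√2/2).
#1 (0, 0, -1, 1): internal (0.707107, 1.707107); octagon support 1.707107 vs apothem 0.8 → ∉ W
#2 (0, -1, 1, 0): internal (0.707107, -1.707107); octagon support 1.707107 vs apothem 0.8 → ∉ W
#3 (0, -1, 0, 0): internal (0.707107, -0.707107); octagon support 1.000000 vs apothem 0.8 → ∉ W
#4 (1, 1, -1, 1): internal (1.000000, 2.414214); octagon support 2.414214 vs apothem 0.8 → ∉ W
#5 (1, 0, 1, -1): internal (0.292893, -1.707107); octagon support 1.707107 vs apothem 0.8 → ∉ W
#6 (0, -1, 0, 1): internal (1.414214, 0.000000); octagon support 1.414214 vs apothem 0.8 → ∉ W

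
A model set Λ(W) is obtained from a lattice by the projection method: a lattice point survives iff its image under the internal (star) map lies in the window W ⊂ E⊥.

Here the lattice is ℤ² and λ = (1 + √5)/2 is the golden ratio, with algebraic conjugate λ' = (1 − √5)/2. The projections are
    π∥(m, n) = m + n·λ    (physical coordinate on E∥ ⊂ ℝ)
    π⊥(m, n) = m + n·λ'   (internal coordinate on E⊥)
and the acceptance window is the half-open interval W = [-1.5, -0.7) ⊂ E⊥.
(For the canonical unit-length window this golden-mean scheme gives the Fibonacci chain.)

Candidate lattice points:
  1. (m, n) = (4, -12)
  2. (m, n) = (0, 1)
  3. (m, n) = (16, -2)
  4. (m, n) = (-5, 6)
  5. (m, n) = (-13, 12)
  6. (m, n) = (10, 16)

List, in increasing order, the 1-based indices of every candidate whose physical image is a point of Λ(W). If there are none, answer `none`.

none

Numerically λ ≈ 1.61803 and λ' = −1/λ ≈ -0.61803.
#1 (4,-12): internal coord 4 + (-12)·λ' = +11.41641; +11.41641 ∉ [-1.5, -0.7) → out
#2 (0,1): internal coord 0 + (1)·λ' = -0.61803; -0.61803 ∉ [-1.5, -0.7) → out
#3 (16,-2): internal coord 16 + (-2)·λ' = +17.23607; +17.23607 ∉ [-1.5, -0.7) → out
#4 (-5,6): internal coord -5 + (6)·λ' = -8.70820; -8.70820 ∉ [-1.5, -0.7) → out
#5 (-13,12): internal coord -13 + (12)·λ' = -20.41641; -20.41641 ∉ [-1.5, -0.7) → out
#6 (10,16): internal coord 10 + (16)·λ' = +0.11146; +0.11146 ∉ [-1.5, -0.7) → out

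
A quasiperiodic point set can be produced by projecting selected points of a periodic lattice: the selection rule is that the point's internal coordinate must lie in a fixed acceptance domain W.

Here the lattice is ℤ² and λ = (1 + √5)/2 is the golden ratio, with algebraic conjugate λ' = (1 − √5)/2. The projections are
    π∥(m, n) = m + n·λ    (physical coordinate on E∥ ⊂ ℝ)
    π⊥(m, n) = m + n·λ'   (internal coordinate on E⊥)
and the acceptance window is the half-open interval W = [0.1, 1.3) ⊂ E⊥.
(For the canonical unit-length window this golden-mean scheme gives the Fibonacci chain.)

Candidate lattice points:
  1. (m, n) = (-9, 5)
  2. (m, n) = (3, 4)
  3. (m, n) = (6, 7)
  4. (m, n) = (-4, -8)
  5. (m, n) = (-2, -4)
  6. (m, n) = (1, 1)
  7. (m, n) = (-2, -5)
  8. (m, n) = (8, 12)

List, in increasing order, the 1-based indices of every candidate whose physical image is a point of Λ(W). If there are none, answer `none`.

Compute λ' = (1−√5)/2 = -0.61803, so π⊥(m,n) = m -0.61803·n.
candidate 1: (m,n)=(-9,5) → π∥ = -9+5·λ ≈ -0.90983, π⊥ = -9+5·λ' ≈ -12.09017 ∉ [0.1, 1.3) ⇒ out
candidate 2: (m,n)=(3,4) → π∥ = 3+4·λ ≈ 9.47214, π⊥ = 3+4·λ' ≈ 0.52786 ∈ [0.1, 1.3) ⇒ IN Λ
candidate 3: (m,n)=(6,7) → π∥ = 6+7·λ ≈ 17.32624, π⊥ = 6+7·λ' ≈ 1.67376 ∉ [0.1, 1.3) ⇒ out
candidate 4: (m,n)=(-4,-8) → π∥ = -4-8·λ ≈ -16.94427, π⊥ = -4-8·λ' ≈ 0.94427 ∈ [0.1, 1.3) ⇒ IN Λ
candidate 5: (m,n)=(-2,-4) → π∥ = -2-4·λ ≈ -8.47214, π⊥ = -2-4·λ' ≈ 0.47214 ∈ [0.1, 1.3) ⇒ IN Λ
candidate 6: (m,n)=(1,1) → π∥ = 1+1·λ ≈ 2.61803, π⊥ = 1+1·λ' ≈ 0.38197 ∈ [0.1, 1.3) ⇒ IN Λ
candidate 7: (m,n)=(-2,-5) → π∥ = -2-5·λ ≈ -10.09017, π⊥ = -2-5·λ' ≈ 1.09017 ∈ [0.1, 1.3) ⇒ IN Λ
candidate 8: (m,n)=(8,12) → π∥ = 8+12·λ ≈ 27.41641, π⊥ = 8+12·λ' ≈ 0.58359 ∈ [0.1, 1.3) ⇒ IN Λ

2, 4, 5, 6, 7, 8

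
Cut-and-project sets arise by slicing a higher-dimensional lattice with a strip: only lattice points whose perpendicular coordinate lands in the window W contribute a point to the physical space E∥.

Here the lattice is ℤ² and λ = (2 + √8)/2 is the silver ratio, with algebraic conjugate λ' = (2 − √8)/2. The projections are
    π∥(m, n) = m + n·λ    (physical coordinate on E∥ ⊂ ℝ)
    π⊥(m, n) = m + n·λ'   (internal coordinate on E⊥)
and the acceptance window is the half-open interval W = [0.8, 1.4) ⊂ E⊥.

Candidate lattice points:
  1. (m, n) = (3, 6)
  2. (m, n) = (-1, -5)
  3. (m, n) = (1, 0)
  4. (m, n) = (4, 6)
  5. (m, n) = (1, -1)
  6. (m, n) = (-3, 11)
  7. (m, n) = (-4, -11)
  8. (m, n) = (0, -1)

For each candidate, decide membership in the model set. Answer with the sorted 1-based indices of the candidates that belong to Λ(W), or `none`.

Compute λ' = (2−√8)/2 = -0.41421, so π⊥(m,n) = m -0.41421·n.
#1 (3,6): internal coord 3 + (6)·λ' = +0.51472; +0.51472 ∉ [0.8, 1.4) → out
#2 (-1,-5): internal coord -1 + (-5)·λ' = +1.07107; +1.07107 ∈ [0.8, 1.4) → IN Λ
#3 (1,0): internal coord 1 + (0)·λ' = +1.00000; +1.00000 ∈ [0.8, 1.4) → IN Λ
#4 (4,6): internal coord 4 + (6)·λ' = +1.51472; +1.51472 ∉ [0.8, 1.4) → out
#5 (1,-1): internal coord 1 + (-1)·λ' = +1.41421; +1.41421 ∉ [0.8, 1.4) → out
#6 (-3,11): internal coord -3 + (11)·λ' = -7.55635; -7.55635 ∉ [0.8, 1.4) → out
#7 (-4,-11): internal coord -4 + (-11)·λ' = +0.55635; +0.55635 ∉ [0.8, 1.4) → out
#8 (0,-1): internal coord 0 + (-1)·λ' = +0.41421; +0.41421 ∉ [0.8, 1.4) → out

2, 3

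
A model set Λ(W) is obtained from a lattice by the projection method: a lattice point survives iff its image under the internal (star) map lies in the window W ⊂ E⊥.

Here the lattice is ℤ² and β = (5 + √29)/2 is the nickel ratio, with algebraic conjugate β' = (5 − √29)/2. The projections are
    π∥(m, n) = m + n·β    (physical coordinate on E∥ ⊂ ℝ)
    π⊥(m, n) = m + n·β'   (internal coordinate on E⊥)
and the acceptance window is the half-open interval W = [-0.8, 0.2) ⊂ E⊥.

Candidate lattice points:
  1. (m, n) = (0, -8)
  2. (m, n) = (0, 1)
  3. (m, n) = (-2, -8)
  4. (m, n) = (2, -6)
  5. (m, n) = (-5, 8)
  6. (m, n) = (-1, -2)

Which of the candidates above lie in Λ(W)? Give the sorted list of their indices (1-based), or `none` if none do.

2, 3, 6

Numerically β ≈ 5.1926 and β' = −1/β ≈ -0.1926.
#1 (0,-8): internal coord 0 + (-8)·β' = +1.5407; +1.5407 ∉ [-0.8, 0.2) → out
#2 (0,1): internal coord 0 + (1)·β' = -0.1926; -0.1926 ∈ [-0.8, 0.2) → IN Λ
#3 (-2,-8): internal coord -2 + (-8)·β' = -0.4593; -0.4593 ∈ [-0.8, 0.2) → IN Λ
#4 (2,-6): internal coord 2 + (-6)·β' = +3.1555; +3.1555 ∉ [-0.8, 0.2) → out
#5 (-5,8): internal coord -5 + (8)·β' = -6.5407; -6.5407 ∉ [-0.8, 0.2) → out
#6 (-1,-2): internal coord -1 + (-2)·β' = -0.6148; -0.6148 ∈ [-0.8, 0.2) → IN Λ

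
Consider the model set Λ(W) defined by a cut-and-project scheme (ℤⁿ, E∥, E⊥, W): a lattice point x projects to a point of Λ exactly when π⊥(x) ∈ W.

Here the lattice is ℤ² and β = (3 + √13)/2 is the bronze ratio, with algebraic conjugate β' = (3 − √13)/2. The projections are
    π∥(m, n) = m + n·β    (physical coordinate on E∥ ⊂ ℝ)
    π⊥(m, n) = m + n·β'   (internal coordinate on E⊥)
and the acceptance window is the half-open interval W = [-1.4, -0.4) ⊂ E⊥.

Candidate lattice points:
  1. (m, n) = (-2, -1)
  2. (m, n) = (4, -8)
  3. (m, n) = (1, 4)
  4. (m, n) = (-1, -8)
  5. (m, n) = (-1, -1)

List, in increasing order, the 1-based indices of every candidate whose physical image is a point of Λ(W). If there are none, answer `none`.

5

Numerically β ≈ 3.3028 and β' = −1/β ≈ -0.3028.
candidate 1: (m,n)=(-2,-1) → π∥ = -2-1·β ≈ -5.3028, π⊥ = -2-1·β' ≈ -1.6972 ∉ [-1.4, -0.4) ⇒ out
candidate 2: (m,n)=(4,-8) → π∥ = 4-8·β ≈ -22.4222, π⊥ = 4-8·β' ≈ 6.4222 ∉ [-1.4, -0.4) ⇒ out
candidate 3: (m,n)=(1,4) → π∥ = 1+4·β ≈ 14.2111, π⊥ = 1+4·β' ≈ -0.2111 ∉ [-1.4, -0.4) ⇒ out
candidate 4: (m,n)=(-1,-8) → π∥ = -1-8·β ≈ -27.4222, π⊥ = -1-8·β' ≈ 1.4222 ∉ [-1.4, -0.4) ⇒ out
candidate 5: (m,n)=(-1,-1) → π∥ = -1-1·β ≈ -4.3028, π⊥ = -1-1·β' ≈ -0.6972 ∈ [-1.4, -0.4) ⇒ IN Λ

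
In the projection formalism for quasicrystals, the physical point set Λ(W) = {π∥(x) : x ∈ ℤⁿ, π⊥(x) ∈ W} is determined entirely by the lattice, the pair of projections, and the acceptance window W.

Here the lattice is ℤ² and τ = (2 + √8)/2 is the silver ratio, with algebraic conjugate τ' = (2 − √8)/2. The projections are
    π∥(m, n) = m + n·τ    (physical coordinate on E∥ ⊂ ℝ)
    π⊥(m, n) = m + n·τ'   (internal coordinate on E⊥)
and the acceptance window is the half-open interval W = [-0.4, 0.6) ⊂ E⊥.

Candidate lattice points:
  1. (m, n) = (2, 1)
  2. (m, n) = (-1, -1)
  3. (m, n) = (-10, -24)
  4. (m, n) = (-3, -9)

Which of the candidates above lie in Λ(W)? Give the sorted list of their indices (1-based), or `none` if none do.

3

Compute τ' = (2−√8)/2 = -0.41421, so π⊥(m,n) = m -0.41421·n.
[1] lift (2,1): star map gives 1.58579; window check -0.4 ≤ 1.58579 < 0.6 is false → out
[2] lift (-1,-1): star map gives -0.58579; window check -0.4 ≤ -0.58579 < 0.6 is false → out
[3] lift (-10,-24): star map gives -0.05887; window check -0.4 ≤ -0.05887 < 0.6 is true → IN Λ
[4] lift (-3,-9): star map gives 0.72792; window check -0.4 ≤ 0.72792 < 0.6 is false → out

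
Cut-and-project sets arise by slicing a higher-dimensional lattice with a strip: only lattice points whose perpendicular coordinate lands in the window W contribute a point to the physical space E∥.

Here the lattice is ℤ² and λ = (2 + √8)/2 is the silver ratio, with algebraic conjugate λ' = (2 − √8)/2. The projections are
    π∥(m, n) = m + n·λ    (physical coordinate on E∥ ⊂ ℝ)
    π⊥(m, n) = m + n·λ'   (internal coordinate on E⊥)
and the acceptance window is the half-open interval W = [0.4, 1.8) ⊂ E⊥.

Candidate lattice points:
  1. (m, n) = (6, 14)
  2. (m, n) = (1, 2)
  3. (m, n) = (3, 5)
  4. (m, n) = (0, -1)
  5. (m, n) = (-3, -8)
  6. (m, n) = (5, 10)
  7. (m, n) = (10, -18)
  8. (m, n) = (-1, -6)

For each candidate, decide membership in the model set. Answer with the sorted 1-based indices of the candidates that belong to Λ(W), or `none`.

Compute λ' = (2−√8)/2 = -0.41421, so π⊥(m,n) = m -0.41421·n.
candidate 1: (m,n)=(6,14) → π∥ = 6+14·λ ≈ 39.79899, π⊥ = 6+14·λ' ≈ 0.20101 ∉ [0.4, 1.8) ⇒ out
candidate 2: (m,n)=(1,2) → π∥ = 1+2·λ ≈ 5.82843, π⊥ = 1+2·λ' ≈ 0.17157 ∉ [0.4, 1.8) ⇒ out
candidate 3: (m,n)=(3,5) → π∥ = 3+5·λ ≈ 15.07107, π⊥ = 3+5·λ' ≈ 0.92893 ∈ [0.4, 1.8) ⇒ IN Λ
candidate 4: (m,n)=(0,-1) → π∥ = 0-1·λ ≈ -2.41421, π⊥ = 0-1·λ' ≈ 0.41421 ∈ [0.4, 1.8) ⇒ IN Λ
candidate 5: (m,n)=(-3,-8) → π∥ = -3-8·λ ≈ -22.31371, π⊥ = -3-8·λ' ≈ 0.31371 ∉ [0.4, 1.8) ⇒ out
candidate 6: (m,n)=(5,10) → π∥ = 5+10·λ ≈ 29.14214, π⊥ = 5+10·λ' ≈ 0.85786 ∈ [0.4, 1.8) ⇒ IN Λ
candidate 7: (m,n)=(10,-18) → π∥ = 10-18·λ ≈ -33.45584, π⊥ = 10-18·λ' ≈ 17.45584 ∉ [0.4, 1.8) ⇒ out
candidate 8: (m,n)=(-1,-6) → π∥ = -1-6·λ ≈ -15.48528, π⊥ = -1-6·λ' ≈ 1.48528 ∈ [0.4, 1.8) ⇒ IN Λ

3, 4, 6, 8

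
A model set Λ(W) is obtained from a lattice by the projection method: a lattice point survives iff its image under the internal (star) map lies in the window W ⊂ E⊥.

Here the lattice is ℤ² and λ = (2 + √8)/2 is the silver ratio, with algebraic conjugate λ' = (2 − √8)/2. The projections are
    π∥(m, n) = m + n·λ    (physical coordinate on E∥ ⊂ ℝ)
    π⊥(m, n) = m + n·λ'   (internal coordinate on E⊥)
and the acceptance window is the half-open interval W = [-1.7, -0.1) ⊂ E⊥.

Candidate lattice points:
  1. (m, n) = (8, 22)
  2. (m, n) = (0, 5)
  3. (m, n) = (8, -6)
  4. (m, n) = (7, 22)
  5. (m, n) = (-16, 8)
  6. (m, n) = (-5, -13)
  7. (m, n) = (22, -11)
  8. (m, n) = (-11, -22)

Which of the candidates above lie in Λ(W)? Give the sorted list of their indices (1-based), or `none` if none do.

Numerically λ ≈ 2.414214 and λ' = −1/λ ≈ -0.414214.
[1] lift (8,22): star map gives -1.112698; window check -1.7 ≤ -1.112698 < -0.1 is true → IN Λ
[2] lift (0,5): star map gives -2.071068; window check -1.7 ≤ -2.071068 < -0.1 is false → out
[3] lift (8,-6): star map gives 10.485281; window check -1.7 ≤ 10.485281 < -0.1 is false → out
[4] lift (7,22): star map gives -2.112698; window check -1.7 ≤ -2.112698 < -0.1 is false → out
[5] lift (-16,8): star map gives -19.313708; window check -1.7 ≤ -19.313708 < -0.1 is false → out
[6] lift (-5,-13): star map gives 0.384776; window check -1.7 ≤ 0.384776 < -0.1 is false → out
[7] lift (22,-11): star map gives 26.556349; window check -1.7 ≤ 26.556349 < -0.1 is false → out
[8] lift (-11,-22): star map gives -1.887302; window check -1.7 ≤ -1.887302 < -0.1 is false → out

1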